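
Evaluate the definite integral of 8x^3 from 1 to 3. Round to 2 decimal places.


Find the antiderivative of 8x^3:
F(x) = 8/4 * x^4
Apply the Fundamental Theorem of Calculus:
F(3) - F(1)
= 8/4 * 3^4 - 8/4 * 1^4
= 8/4 * (81 - 1)
= 8/4 * 80
= 160 = 160.00

160.00


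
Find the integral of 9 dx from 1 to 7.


The integral of a constant k over [a, b] equals k * (b - a).
integral from 1 to 7 of 9 dx
= 9 * (7 - 1)
= 9 * 6
= 54

54


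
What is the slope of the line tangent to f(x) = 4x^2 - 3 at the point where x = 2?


The slope of the tangent line equals f'(x) at the point.
f(x) = 4x^2 - 3
f'(x) = 8x
At x = 2:
f'(2) = 8 * 2 + 0
= 16 + 0
= 16

16


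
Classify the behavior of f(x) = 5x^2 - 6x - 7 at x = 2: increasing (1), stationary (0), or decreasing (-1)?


Compute f'(x) to determine behavior:
f'(x) = 10x - 6
f'(2) = 10 * 2 - 6
= 20 - 6
= 14
Since f'(2) > 0, the function is increasing (1)

1


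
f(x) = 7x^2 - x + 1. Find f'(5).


Differentiate term by term using power and sum rules:
f(x) = 7x^2 - x + 1
f'(x) = 14x - 1
Substitute x = 5:
f'(5) = 14 * 5 - 1
= 70 - 1
= 69

69


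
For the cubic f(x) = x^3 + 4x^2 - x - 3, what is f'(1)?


Differentiate f(x) = x^3 + 4x^2 - x - 3 term by term:
f'(x) = 3x^2 + 8x - 1
Substitute x = 1:
f'(1) = 3 * 1^2 + 8 * 1 - 1
= 3 + 8 - 1
= 10

10


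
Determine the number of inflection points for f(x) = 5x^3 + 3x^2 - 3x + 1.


Inflection points occur where f''(x) = 0 and concavity changes.
f(x) = 5x^3 + 3x^2 - 3x + 1
f'(x) = 15x^2 + 6x - 3
f''(x) = 30x + 6
Set f''(x) = 0:
30x + 6 = 0
x = -6 / 30 = -1/5
Since f''(x) is linear (degree 1), it changes sign at this point.
Therefore there is exactly 1 inflection point.

1


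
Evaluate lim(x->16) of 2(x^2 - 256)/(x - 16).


Direct substitution gives 0/0, so we factor the numerator.
Factor: 2(x^2 - 256) = 2 * (x - 16)(x + 16)
Cancel the common factor (x - 16):
2(x^2 - 256)/(x - 16) = 2 * (x + 16)
Now substitute x = 16:
= 2 * (16 + 16) = 64

64


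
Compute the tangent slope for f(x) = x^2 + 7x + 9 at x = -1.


The slope of the tangent line equals f'(x) at the point.
f(x) = x^2 + 7x + 9
f'(x) = 2x + 7
At x = -1:
f'(-1) = 2 * (-1) + 7
= -2 + 7
= 5

5


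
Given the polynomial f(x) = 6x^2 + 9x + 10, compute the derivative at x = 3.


Differentiate term by term using power and sum rules:
f(x) = 6x^2 + 9x + 10
f'(x) = 12x + 9
Substitute x = 3:
f'(3) = 12 * 3 + 9
= 36 + 9
= 45

45


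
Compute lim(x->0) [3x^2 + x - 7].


Since polynomials are continuous, we use direct substitution.
lim(x->0) of 3x^2 + x - 7
= 3 * 0^2 + 1 * 0 - 7
= 0 + 0 - 7
= -7

-7


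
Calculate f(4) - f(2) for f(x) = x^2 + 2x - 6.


Net change = f(b) - f(a)
f(x) = x^2 + 2x - 6
Compute f(4):
f(4) = 1 * 4^2 + 2 * 4 - 6
= 16 + 8 - 6
= 18
Compute f(2):
f(2) = 1 * 2^2 + 2 * 2 - 6
= 4 + 4 - 6
= 2
Net change = 18 - 2 = 16

16


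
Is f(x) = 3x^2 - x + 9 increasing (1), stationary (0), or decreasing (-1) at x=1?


Compute f'(x) to determine behavior:
f'(x) = 6x - 1
f'(1) = 6 * 1 - 1
= 6 - 1
= 5
Since f'(1) > 0, the function is increasing (1)

1


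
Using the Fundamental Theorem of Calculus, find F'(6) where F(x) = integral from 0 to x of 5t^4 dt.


By the Fundamental Theorem of Calculus (Part 1):
If F(x) = integral from 0 to x of f(t) dt, then F'(x) = f(x)
Here f(t) = 5t^4
So F'(x) = 5x^4
Evaluate at x = 6:
F'(6) = 5 * 6^4
= 5 * 1296
= 6480

6480


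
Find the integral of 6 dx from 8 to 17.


The integral of a constant k over [a, b] equals k * (b - a).
integral from 8 to 17 of 6 dx
= 6 * (17 - 8)
= 6 * 9
= 54

54


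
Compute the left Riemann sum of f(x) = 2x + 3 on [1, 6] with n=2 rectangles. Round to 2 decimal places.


Left Riemann sum uses left endpoints of each subinterval.
Interval: [1, 6], n = 2
dx = (6 - 1) / 2 = 5/2
Left endpoints: [1, 7/2]
f values: [5, 10]
Sum = dx * (sum of f values)
= 5/2 * 15
= 75/2 = 37.50

37.50


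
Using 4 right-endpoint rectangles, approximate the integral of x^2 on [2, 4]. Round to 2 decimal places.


Right Riemann sum uses right endpoints of each subinterval.
Interval: [2, 4], n = 4
dx = (4 - 2) / 4 = 1/2
Right endpoints: [5/2, 3, 7/2, 4]
f values: [25/4, 9, 49/4, 16]
Sum = dx * (sum of f values)
= 1/2 * 87/2
= 87/4 = 21.75

21.75


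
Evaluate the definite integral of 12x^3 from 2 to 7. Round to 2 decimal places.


Find the antiderivative of 12x^3:
F(x) = 12/4 * x^4
Apply the Fundamental Theorem of Calculus:
F(7) - F(2)
= 12/4 * 7^4 - 12/4 * 2^4
= 12/4 * (2401 - 16)
= 12/4 * 2385
= 7155 = 7155.00

7155.00


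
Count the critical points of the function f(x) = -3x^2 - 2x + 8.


Find where f'(x) = 0:
f'(x) = -6x - 2
Set f'(x) = 0:
-6x - 2 = 0
x = 2 / (-6) = -1/3
This is a linear equation in x, so there is exactly one solution.
Number of critical points: 1

1


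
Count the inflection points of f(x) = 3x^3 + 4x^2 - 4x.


Inflection points occur where f''(x) = 0 and concavity changes.
f(x) = 3x^3 + 4x^2 - 4x
f'(x) = 9x^2 + 8x - 4
f''(x) = 18x + 8
Set f''(x) = 0:
18x + 8 = 0
x = -8 / 18 = -4/9
Since f''(x) is linear (degree 1), it changes sign at this point.
Therefore there is exactly 1 inflection point.

1


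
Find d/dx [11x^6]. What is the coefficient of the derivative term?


We apply the power rule: d/dx [ax^n] = a*n * x^(n-1)
d/dx [11x^6]
= 11 * 6 * x^(6-1)
= 66x^5
The coefficient is 66

66


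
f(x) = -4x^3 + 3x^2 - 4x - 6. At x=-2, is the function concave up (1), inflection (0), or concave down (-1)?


Concavity is determined by the sign of f''(x).
f(x) = -4x^3 + 3x^2 - 4x - 6
f'(x) = -12x^2 + 6x - 4
f''(x) = -24x + 6
f''(-2) = -24 * (-2) + 6
= 48 + 6
= 54
Since f''(-2) > 0, the function is concave up (1)

1


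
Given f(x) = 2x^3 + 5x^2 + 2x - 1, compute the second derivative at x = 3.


First derivative:
f'(x) = 6x^2 + 10x + 2
Second derivative:
f''(x) = 12x + 10
Substitute x = 3:
f''(3) = 12 * 3 + 10
= 36 + 10
= 46

46


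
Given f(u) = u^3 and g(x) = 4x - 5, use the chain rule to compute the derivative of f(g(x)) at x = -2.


Using the chain rule: (f(g(x)))' = f'(g(x)) * g'(x)
First, find g(-2):
g(-2) = 4 * (-2) - 5 = -13
Next, f'(u) = 3u^2
And g'(x) = 4
So f'(g(-2)) * g'(-2)
= 3 * (-13)^2 * 4
= 3 * 169 * 4
= 2028

2028


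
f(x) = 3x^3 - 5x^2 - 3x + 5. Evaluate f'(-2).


Differentiate f(x) = 3x^3 - 5x^2 - 3x + 5 term by term:
f'(x) = 9x^2 - 10x - 3
Substitute x = -2:
f'(-2) = 9 * (-2)^2 - 10 * (-2) - 3
= 36 + 20 - 3
= 53

53


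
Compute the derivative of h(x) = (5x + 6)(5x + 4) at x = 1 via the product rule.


Let u(x) = 5x + 6 and v(x) = 5x + 4
u'(x) = 5
v'(x) = 5
Product rule: h'(x) = u'(x)*v(x) + u(x)*v'(x)
= 5 * (5x + 4) + (5x + 6) * 5
At x = 1:
u(1) = 5 * 1 + 6 = 11
v(1) = 5 * 1 + 4 = 9
h'(1) = 5 * 9 + 11 * 5
= 45 + 55
= 100

100


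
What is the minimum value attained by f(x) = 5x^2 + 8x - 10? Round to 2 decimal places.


For a quadratic f(x) = ax^2 + bx + c with a > 0, the minimum is at the vertex.
Vertex x-coordinate: x = -b/(2a)
x = -(8) / (2 * 5)
x = -8/10 = -4/5
Substitute back to find the minimum value:
f(-4/5) = 5 * (-4/5)^2 + 8 * (-4/5) - 10
= 16/5 - 32/5 - 10
= -66/5 = -13.20

-13.20


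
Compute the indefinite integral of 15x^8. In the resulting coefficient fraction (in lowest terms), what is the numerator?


Apply the power rule for integration:
integral of ax^n dx = a/(n+1) * x^(n+1) + C
integral of 15x^8 dx
= 15/9 * x^9 + C
= 5/3 * x^9 + C
The coefficient in lowest terms is 5/3, and its numerator is 5

5


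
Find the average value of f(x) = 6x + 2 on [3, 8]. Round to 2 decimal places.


Average value = 1/(b-a) * integral from a to b of f(x) dx
First compute the integral of 6x + 2:
F(x) = 3x^2 + 2x
F(8) = 3 * 64 + 2 * 8 = 208
F(3) = 3 * 9 + 2 * 3 = 33
Integral = 208 - 33 = 175
Average = 175 / (8 - 3) = 175 / 5
= 35 = 35.00

35.00


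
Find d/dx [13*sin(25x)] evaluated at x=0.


Apply the chain rule to differentiate 13*sin(25x):
d/dx [13*sin(25x)]
= 13 * cos(25x) * d/dx(25x)
= 13 * 25 * cos(25x)
= 325 * cos(25x)
Evaluate at x = 0:
= 325 * cos(0)
= 325 * 1
= 325

325


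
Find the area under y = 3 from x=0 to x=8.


The area under a constant function y = 3 is a rectangle.
Width = 8 - 0 = 8
Height = 3
Area = width * height
= 8 * 3
= 24

24


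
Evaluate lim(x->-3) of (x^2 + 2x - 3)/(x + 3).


Direct substitution gives 0/0, so we factor the numerator.
Factor: (x^2 + 2x - 3) = (x + 3)(x - 1)
Cancel the common factor (x + 3):
(x^2 + 2x - 3)/(x + 3) = (x - 1)
Now substitute x = -3:
= (-3) - (1) = -4

-4


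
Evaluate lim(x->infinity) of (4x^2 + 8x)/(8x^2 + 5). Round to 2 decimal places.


For limits at infinity with equal-degree polynomials,
we compare leading coefficients.
Numerator leading term: 4x^2
Denominator leading term: 8x^2
Divide both by x^2:
lim = (4 + 8/x) / (8 + 5/x^2)
As x -> infinity, the 1/x and 1/x^2 terms vanish:
= 4/8 = 1/2 = 0.50

0.50


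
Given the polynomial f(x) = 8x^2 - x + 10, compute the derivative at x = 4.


Differentiate term by term using power and sum rules:
f(x) = 8x^2 - x + 10
f'(x) = 16x - 1
Substitute x = 4:
f'(4) = 16 * 4 - 1
= 64 - 1
= 63

63


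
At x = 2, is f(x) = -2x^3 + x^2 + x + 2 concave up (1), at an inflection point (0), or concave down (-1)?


Concavity is determined by the sign of f''(x).
f(x) = -2x^3 + x^2 + x + 2
f'(x) = -6x^2 + 2x + 1
f''(x) = -12x + 2
f''(2) = -12 * 2 + 2
= -24 + 2
= -22
Since f''(2) < 0, the function is concave down (-1)

-1


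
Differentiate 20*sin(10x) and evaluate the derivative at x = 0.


Apply the chain rule to differentiate 20*sin(10x):
d/dx [20*sin(10x)]
= 20 * cos(10x) * d/dx(10x)
= 20 * 10 * cos(10x)
= 200 * cos(10x)
Evaluate at x = 0:
= 200 * cos(0)
= 200 * 1
= 200

200


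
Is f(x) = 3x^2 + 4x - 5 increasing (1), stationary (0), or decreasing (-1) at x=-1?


Compute f'(x) to determine behavior:
f'(x) = 6x + 4
f'(-1) = 6 * (-1) + 4
= -6 + 4
= -2
Since f'(-1) < 0, the function is decreasing (-1)

-1


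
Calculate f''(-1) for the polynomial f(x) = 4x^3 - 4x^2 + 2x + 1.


First derivative:
f'(x) = 12x^2 - 8x + 2
Second derivative:
f''(x) = 24x - 8
Substitute x = -1:
f''(-1) = 24 * (-1) - 8
= -24 - 8
= -32

-32


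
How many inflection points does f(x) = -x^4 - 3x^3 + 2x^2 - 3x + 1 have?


Inflection points occur where f''(x) = 0 and concavity changes.
f(x) = -x^4 - 3x^3 + 2x^2 - 3x + 1
f'(x) = -4x^3 - 9x^2 + 4x - 3
f''(x) = -12x^2 - 18x + 4
This is a quadratic in x. Use the discriminant to count real roots.
Discriminant = (-18)^2 - 4 * (-12) * 4
= 324 - (-192)
= 516
Since discriminant > 0, f''(x) = 0 has 2 distinct real solutions.
A quadratic with two distinct real roots changes sign at each root, so concavity changes at both.
Number of inflection points: 2

2


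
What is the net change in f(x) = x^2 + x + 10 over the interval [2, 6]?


Net change = f(b) - f(a)
f(x) = x^2 + x + 10
Compute f(6):
f(6) = 1 * 6^2 + 1 * 6 + 10
= 36 + 6 + 10
= 52
Compute f(2):
f(2) = 1 * 2^2 + 1 * 2 + 10
= 4 + 2 + 10
= 16
Net change = 52 - 16 = 36

36


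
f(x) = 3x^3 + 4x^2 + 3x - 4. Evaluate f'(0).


Differentiate f(x) = 3x^3 + 4x^2 + 3x - 4 term by term:
f'(x) = 9x^2 + 8x + 3
Substitute x = 0:
f'(0) = 9 * 0^2 + 8 * 0 + 3
= 0 + 0 + 3
= 3

3


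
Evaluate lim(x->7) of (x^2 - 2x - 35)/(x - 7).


Direct substitution gives 0/0, so we factor the numerator.
Factor: (x^2 - 2x - 35) = (x - 7)(x + 5)
Cancel the common factor (x - 7):
(x^2 - 2x - 35)/(x - 7) = (x + 5)
Now substitute x = 7:
= (7) - (-5) = 12

12


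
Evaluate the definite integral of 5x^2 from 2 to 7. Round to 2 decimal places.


Find the antiderivative of 5x^2:
F(x) = 5/3 * x^3
Apply the Fundamental Theorem of Calculus:
F(7) - F(2)
= 5/3 * 7^3 - 5/3 * 2^3
= 5/3 * (343 - 8)
= 5/3 * 335
= 1675/3 ≈ 558.33

558.33


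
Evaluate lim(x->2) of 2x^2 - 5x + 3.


Since polynomials are continuous, we use direct substitution.
lim(x->2) of 2x^2 - 5x + 3
= 2 * 2^2 - 5 * 2 + 3
= 8 - 10 + 3
= 1

1


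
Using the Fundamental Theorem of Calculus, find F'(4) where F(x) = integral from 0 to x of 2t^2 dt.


By the Fundamental Theorem of Calculus (Part 1):
If F(x) = integral from 0 to x of f(t) dt, then F'(x) = f(x)
Here f(t) = 2t^2
So F'(x) = 2x^2
Evaluate at x = 4:
F'(4) = 2 * 4^2
= 2 * 16
= 32

32


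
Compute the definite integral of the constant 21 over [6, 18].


The integral of a constant k over [a, b] equals k * (b - a).
integral from 6 to 18 of 21 dx
= 21 * (18 - 6)
= 21 * 12
= 252

252


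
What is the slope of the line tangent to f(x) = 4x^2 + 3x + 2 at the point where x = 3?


The slope of the tangent line equals f'(x) at the point.
f(x) = 4x^2 + 3x + 2
f'(x) = 8x + 3
At x = 3:
f'(3) = 8 * 3 + 3
= 24 + 3
= 27

27


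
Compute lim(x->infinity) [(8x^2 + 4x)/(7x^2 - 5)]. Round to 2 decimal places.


For limits at infinity with equal-degree polynomials,
we compare leading coefficients.
Numerator leading term: 8x^2
Denominator leading term: 7x^2
Divide both by x^2:
lim = (8 + 4/x) / (7 - 5/x^2)
As x -> infinity, the 1/x and 1/x^2 terms vanish:
= 8/7 ≈ 1.14

1.14


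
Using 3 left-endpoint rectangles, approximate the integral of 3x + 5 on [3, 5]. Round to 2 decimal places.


Left Riemann sum uses left endpoints of each subinterval.
Interval: [3, 5], n = 3
dx = (5 - 3) / 3 = 2/3
Left endpoints: [3, 11/3, 13/3]
f values: [14, 16, 18]
Sum = dx * (sum of f values)
= 2/3 * 48
= 32 = 32.00

32.00


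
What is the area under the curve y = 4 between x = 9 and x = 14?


The area under a constant function y = 4 is a rectangle.
Width = 14 - 9 = 5
Height = 4
Area = width * height
= 5 * 4
= 20

20


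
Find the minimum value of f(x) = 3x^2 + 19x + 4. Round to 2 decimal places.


For a quadratic f(x) = ax^2 + bx + c with a > 0, the minimum is at the vertex.
Vertex x-coordinate: x = -b/(2a)
x = -(19) / (2 * 3)
x = -19/6
Substitute back to find the minimum value:
f(-19/6) = 3 * (-19/6)^2 + 19 * (-19/6) + 4
= 361/12 - 361/6 + 4
= -313/12 ≈ -26.08

-26.08


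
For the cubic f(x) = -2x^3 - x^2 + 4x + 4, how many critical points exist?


Find where f'(x) = 0:
f(x) = -2x^3 - x^2 + 4x + 4
f'(x) = -6x^2 - 2x + 4
This is a quadratic in x. Use the discriminant to count real roots.
Discriminant = (-2)^2 - 4 * (-6) * 4
= 4 - (-96)
= 100
Since discriminant > 0, f'(x) = 0 has 2 real solutions.
Number of critical points: 2

2


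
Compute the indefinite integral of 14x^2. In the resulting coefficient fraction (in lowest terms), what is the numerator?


Apply the power rule for integration:
integral of ax^n dx = a/(n+1) * x^(n+1) + C
integral of 14x^2 dx
= 14/3 * x^3 + C
The coefficient in lowest terms is 14/3, and its numerator is 14

14


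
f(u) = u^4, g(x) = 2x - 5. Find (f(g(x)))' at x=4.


Using the chain rule: (f(g(x)))' = f'(g(x)) * g'(x)
First, find g(4):
g(4) = 2 * 4 - 5 = 3
Next, f'(u) = 4u^3
And g'(x) = 2
So f'(g(4)) * g'(4)
= 4 * 3^3 * 2
= 4 * 27 * 2
= 216

216


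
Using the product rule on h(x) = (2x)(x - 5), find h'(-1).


Let u(x) = 2x and v(x) = x - 5
u'(x) = 2
v'(x) = 1
Product rule: h'(x) = u'(x)*v(x) + u(x)*v'(x)
= 2 * (x - 5) + (2x) * 1
At x = -1:
u(-1) = 2 * (-1) + 0 = -2
v(-1) = 1 * (-1) - 5 = -6
h'(-1) = 2 * (-6) + (-2) * 1
= -12 - 2
= -14

-14


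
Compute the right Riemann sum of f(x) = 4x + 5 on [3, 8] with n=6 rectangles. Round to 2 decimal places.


Right Riemann sum uses right endpoints of each subinterval.
Interval: [3, 8], n = 6
dx = (8 - 3) / 6 = 5/6
Right endpoints: [23/6, 14/3, 11/2, 19/3, 43/6, 8]
f values: [61/3, 71/3, 27, 91/3, 101/3, 37]
Sum = dx * (sum of f values)
= 5/6 * 172
= 430/3 ≈ 143.33

143.33


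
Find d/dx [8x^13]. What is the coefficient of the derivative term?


We apply the power rule: d/dx [ax^n] = a*n * x^(n-1)
d/dx [8x^13]
= 8 * 13 * x^(13-1)
= 104x^12
The coefficient is 104

104


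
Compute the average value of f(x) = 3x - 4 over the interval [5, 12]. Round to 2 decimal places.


Average value = 1/(b-a) * integral from a to b of f(x) dx
First compute the integral of 3x - 4:
F(x) = (3/2)x^2 - 4x
F(12) = 3/2 * 144 - 4 * 12 = 168
F(5) = 3/2 * 25 - 4 * 5 = 35/2
Integral = 168 - 35/2 = 301/2
Average = (301/2) / (12 - 5) = (301/2) / 7
= 43/2 = 21.50

21.50


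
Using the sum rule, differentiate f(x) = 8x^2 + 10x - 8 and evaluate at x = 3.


Differentiate term by term using power and sum rules:
f(x) = 8x^2 + 10x - 8
f'(x) = 16x + 10
Substitute x = 3:
f'(3) = 16 * 3 + 10
= 48 + 10
= 58

58


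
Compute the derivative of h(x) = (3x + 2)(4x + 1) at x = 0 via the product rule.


Let u(x) = 3x + 2 and v(x) = 4x + 1
u'(x) = 3
v'(x) = 4
Product rule: h'(x) = u'(x)*v(x) + u(x)*v'(x)
= 3 * (4x + 1) + (3x + 2) * 4
At x = 0:
u(0) = 3 * 0 + 2 = 2
v(0) = 4 * 0 + 1 = 1
h'(0) = 3 * 1 + 2 * 4
= 3 + 8
= 11

11


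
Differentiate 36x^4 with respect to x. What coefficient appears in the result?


We apply the power rule: d/dx [ax^n] = a*n * x^(n-1)
d/dx [36x^4]
= 36 * 4 * x^(4-1)
= 144x^3
The coefficient is 144

144


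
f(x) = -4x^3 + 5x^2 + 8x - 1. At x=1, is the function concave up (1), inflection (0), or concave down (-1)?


Concavity is determined by the sign of f''(x).
f(x) = -4x^3 + 5x^2 + 8x - 1
f'(x) = -12x^2 + 10x + 8
f''(x) = -24x + 10
f''(1) = -24 * 1 + 10
= -24 + 10
= -14
Since f''(1) < 0, the function is concave down (-1)

-1


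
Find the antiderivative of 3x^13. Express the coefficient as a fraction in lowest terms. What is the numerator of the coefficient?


Apply the power rule for integration:
integral of ax^n dx = a/(n+1) * x^(n+1) + C
integral of 3x^13 dx
= 3/14 * x^14 + C
The coefficient in lowest terms is 3/14, and its numerator is 3

3


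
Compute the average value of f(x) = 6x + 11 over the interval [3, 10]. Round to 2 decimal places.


Average value = 1/(b-a) * integral from a to b of f(x) dx
First compute the integral of 6x + 11:
F(x) = 3x^2 + 11x
F(10) = 3 * 100 + 11 * 10 = 410
F(3) = 3 * 9 + 11 * 3 = 60
Integral = 410 - 60 = 350
Average = 350 / (10 - 3) = 350 / 7
= 50 = 50.00

50.00


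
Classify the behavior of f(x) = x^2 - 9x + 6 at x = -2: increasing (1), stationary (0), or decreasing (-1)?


Compute f'(x) to determine behavior:
f'(x) = 2x - 9
f'(-2) = 2 * (-2) - 9
= -4 - 9
= -13
Since f'(-2) < 0, the function is decreasing (-1)

-1


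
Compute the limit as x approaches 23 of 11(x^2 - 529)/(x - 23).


Direct substitution gives 0/0, so we factor the numerator.
Factor: 11(x^2 - 529) = 11 * (x - 23)(x + 23)
Cancel the common factor (x - 23):
11(x^2 - 529)/(x - 23) = 11 * (x + 23)
Now substitute x = 23:
= 11 * (23 + 23) = 506

506


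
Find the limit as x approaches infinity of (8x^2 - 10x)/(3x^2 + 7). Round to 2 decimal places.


For limits at infinity with equal-degree polynomials,
we compare leading coefficients.
Numerator leading term: 8x^2
Denominator leading term: 3x^2
Divide both by x^2:
lim = (8 - 10/x) / (3 + 7/x^2)
As x -> infinity, the 1/x and 1/x^2 terms vanish:
= 8/3 ≈ 2.67

2.67


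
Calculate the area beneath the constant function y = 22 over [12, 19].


The area under a constant function y = 22 is a rectangle.
Width = 19 - 12 = 7
Height = 22
Area = width * height
= 7 * 22
= 154

154


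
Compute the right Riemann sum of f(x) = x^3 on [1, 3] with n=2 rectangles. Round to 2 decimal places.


Right Riemann sum uses right endpoints of each subinterval.
Interval: [1, 3], n = 2
dx = (3 - 1) / 2 = 1
Right endpoints: [2, 3]
f values: [8, 27]
Sum = dx * (sum of f values)
= 1 * 35
= 35 = 35.00

35.00


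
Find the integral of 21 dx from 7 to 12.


The integral of a constant k over [a, b] equals k * (b - a).
integral from 7 to 12 of 21 dx
= 21 * (12 - 7)
= 21 * 5
= 105

105


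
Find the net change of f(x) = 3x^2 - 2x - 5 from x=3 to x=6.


Net change = f(b) - f(a)
f(x) = 3x^2 - 2x - 5
Compute f(6):
f(6) = 3 * 6^2 - 2 * 6 - 5
= 108 - 12 - 5
= 91
Compute f(3):
f(3) = 3 * 3^2 - 2 * 3 - 5
= 27 - 6 - 5
= 16
Net change = 91 - 16 = 75

75


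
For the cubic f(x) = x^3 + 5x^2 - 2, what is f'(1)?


Differentiate f(x) = x^3 + 5x^2 - 2 term by term:
f'(x) = 3x^2 + 10x
Substitute x = 1:
f'(1) = 3 * 1^2 + 10 * 1 + 0
= 3 + 10 + 0
= 13

13


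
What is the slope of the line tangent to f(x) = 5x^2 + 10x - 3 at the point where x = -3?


The slope of the tangent line equals f'(x) at the point.
f(x) = 5x^2 + 10x - 3
f'(x) = 10x + 10
At x = -3:
f'(-3) = 10 * (-3) + 10
= -30 + 10
= -20

-20


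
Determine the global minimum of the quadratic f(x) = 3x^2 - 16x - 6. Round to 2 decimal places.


For a quadratic f(x) = ax^2 + bx + c with a > 0, the minimum is at the vertex.
Vertex x-coordinate: x = -b/(2a)
x = -(-16) / (2 * 3)
x = 16/6 = 8/3
Substitute back to find the minimum value:
f(8/3) = 3 * (8/3)^2 - 16 * (8/3) - 6
= 64/3 - 128/3 - 6
= -82/3 ≈ -27.33

-27.33


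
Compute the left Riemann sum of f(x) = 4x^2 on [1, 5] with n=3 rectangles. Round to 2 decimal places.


Left Riemann sum uses left endpoints of each subinterval.
Interval: [1, 5], n = 3
dx = (5 - 1) / 3 = 4/3
Left endpoints: [1, 7/3, 11/3]
f values: [4, 196/9, 484/9]
Sum = dx * (sum of f values)
= 4/3 * 716/9
= 2864/27 ≈ 106.07

106.07


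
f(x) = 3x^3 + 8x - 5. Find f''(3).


First derivative:
f'(x) = 9x^2 + 8
Second derivative:
f''(x) = 18x
Substitute x = 3:
f''(3) = 18 * 3 + 0
= 54 + 0
= 54

54


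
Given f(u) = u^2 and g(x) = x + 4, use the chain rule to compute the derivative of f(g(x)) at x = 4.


Using the chain rule: (f(g(x)))' = f'(g(x)) * g'(x)
First, find g(4):
g(4) = 1 * 4 + 4 = 8
Next, f'(u) = 2u
And g'(x) = 1
So f'(g(4)) * g'(4)
= 2 * 8 * 1
= 16

16


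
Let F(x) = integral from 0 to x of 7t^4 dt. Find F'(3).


By the Fundamental Theorem of Calculus (Part 1):
If F(x) = integral from 0 to x of f(t) dt, then F'(x) = f(x)
Here f(t) = 7t^4
So F'(x) = 7x^4
Evaluate at x = 3:
F'(3) = 7 * 3^4
= 7 * 81
= 567

567


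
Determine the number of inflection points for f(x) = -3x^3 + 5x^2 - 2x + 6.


Inflection points occur where f''(x) = 0 and concavity changes.
f(x) = -3x^3 + 5x^2 - 2x + 6
f'(x) = -9x^2 + 10x - 2
f''(x) = -18x + 10
Set f''(x) = 0:
-18x + 10 = 0
x = -10 / (-18) = 5/9
Since f''(x) is linear (degree 1), it changes sign at this point.
Therefore there is exactly 1 inflection point.

1


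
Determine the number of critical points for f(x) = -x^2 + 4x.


Find where f'(x) = 0:
f'(x) = -2x + 4
Set f'(x) = 0:
-2x + 4 = 0
x = -4 / (-2) = 2
This is a linear equation in x, so there is exactly one solution.
Number of critical points: 1

1


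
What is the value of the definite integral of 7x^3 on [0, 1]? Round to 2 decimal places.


Find the antiderivative of 7x^3:
F(x) = 7/4 * x^4
Apply the Fundamental Theorem of Calculus:
F(1) - F(0)
= 7/4 * 1^4 - 7/4 * 0^4
= 7/4 * (1 - 0)
= 7/4 * 1
= 7/4 = 1.75

1.75


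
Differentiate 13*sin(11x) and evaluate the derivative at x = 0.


Apply the chain rule to differentiate 13*sin(11x):
d/dx [13*sin(11x)]
= 13 * cos(11x) * d/dx(11x)
= 13 * 11 * cos(11x)
= 143 * cos(11x)
Evaluate at x = 0:
= 143 * cos(0)
= 143 * 1
= 143

143


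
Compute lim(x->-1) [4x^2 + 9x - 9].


Since polynomials are continuous, we use direct substitution.
lim(x->-1) of 4x^2 + 9x - 9
= 4 * (-1)^2 + 9 * (-1) - 9
= 4 - 9 - 9
= -14

-14


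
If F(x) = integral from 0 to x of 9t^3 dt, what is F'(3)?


By the Fundamental Theorem of Calculus (Part 1):
If F(x) = integral from 0 to x of f(t) dt, then F'(x) = f(x)
Here f(t) = 9t^3
So F'(x) = 9x^3
Evaluate at x = 3:
F'(3) = 9 * 3^3
= 9 * 27
= 243

243


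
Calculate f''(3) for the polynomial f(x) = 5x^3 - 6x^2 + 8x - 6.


First derivative:
f'(x) = 15x^2 - 12x + 8
Second derivative:
f''(x) = 30x - 12
Substitute x = 3:
f''(3) = 30 * 3 - 12
= 90 - 12
= 78

78


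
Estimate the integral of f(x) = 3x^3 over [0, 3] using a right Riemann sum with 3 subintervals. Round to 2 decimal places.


Right Riemann sum uses right endpoints of each subinterval.
Interval: [0, 3], n = 3
dx = (3 - 0) / 3 = 1
Right endpoints: [1, 2, 3]
f values: [3, 24, 81]
Sum = dx * (sum of f values)
= 1 * 108
= 108 = 108.00

108.00


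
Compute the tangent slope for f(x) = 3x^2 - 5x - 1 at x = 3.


The slope of the tangent line equals f'(x) at the point.
f(x) = 3x^2 - 5x - 1
f'(x) = 6x - 5
At x = 3:
f'(3) = 6 * 3 - 5
= 18 - 5
= 13

13


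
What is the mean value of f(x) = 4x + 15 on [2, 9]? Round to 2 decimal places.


Average value = 1/(b-a) * integral from a to b of f(x) dx
First compute the integral of 4x + 15:
F(x) = 2x^2 + 15x
F(9) = 2 * 81 + 15 * 9 = 297
F(2) = 2 * 4 + 15 * 2 = 38
Integral = 297 - 38 = 259
Average = 259 / (9 - 2) = 259 / 7
= 37 = 37.00

37.00


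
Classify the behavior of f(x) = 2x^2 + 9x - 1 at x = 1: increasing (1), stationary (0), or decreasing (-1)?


Compute f'(x) to determine behavior:
f'(x) = 4x + 9
f'(1) = 4 * 1 + 9
= 4 + 9
= 13
Since f'(1) > 0, the function is increasing (1)

1


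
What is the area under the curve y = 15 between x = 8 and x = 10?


The area under a constant function y = 15 is a rectangle.
Width = 10 - 8 = 2
Height = 15
Area = width * height
= 2 * 15
= 30

30


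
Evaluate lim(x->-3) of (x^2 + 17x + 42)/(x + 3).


Direct substitution gives 0/0, so we factor the numerator.
Factor: (x^2 + 17x + 42) = (x + 3)(x + 14)
Cancel the common factor (x + 3):
(x^2 + 17x + 42)/(x + 3) = (x + 14)
Now substitute x = -3:
= (-3) - (-14) = 11

11


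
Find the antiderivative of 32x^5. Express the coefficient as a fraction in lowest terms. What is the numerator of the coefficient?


Apply the power rule for integration:
integral of ax^n dx = a/(n+1) * x^(n+1) + C
integral of 32x^5 dx
= 32/6 * x^6 + C
= 16/3 * x^6 + C
The coefficient in lowest terms is 16/3, and its numerator is 16

16


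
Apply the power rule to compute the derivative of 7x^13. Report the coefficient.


We apply the power rule: d/dx [ax^n] = a*n * x^(n-1)
d/dx [7x^13]
= 7 * 13 * x^(13-1)
= 91x^12
The coefficient is 91

91


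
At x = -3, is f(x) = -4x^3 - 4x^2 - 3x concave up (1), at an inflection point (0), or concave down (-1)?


Concavity is determined by the sign of f''(x).
f(x) = -4x^3 - 4x^2 - 3x
f'(x) = -12x^2 - 8x - 3
f''(x) = -24x - 8
f''(-3) = -24 * (-3) - 8
= 72 - 8
= 64
Since f''(-3) > 0, the function is concave up (1)

1


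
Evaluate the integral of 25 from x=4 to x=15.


The integral of a constant k over [a, b] equals k * (b - a).
integral from 4 to 15 of 25 dx
= 25 * (15 - 4)
= 25 * 11
= 275

275


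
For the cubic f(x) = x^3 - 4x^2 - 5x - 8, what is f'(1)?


Differentiate f(x) = x^3 - 4x^2 - 5x - 8 term by term:
f'(x) = 3x^2 - 8x - 5
Substitute x = 1:
f'(1) = 3 * 1^2 - 8 * 1 - 5
= 3 - 8 - 5
= -10

-10


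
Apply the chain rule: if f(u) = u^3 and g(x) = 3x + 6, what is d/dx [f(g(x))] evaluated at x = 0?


Using the chain rule: (f(g(x)))' = f'(g(x)) * g'(x)
First, find g(0):
g(0) = 3 * 0 + 6 = 6
Next, f'(u) = 3u^2
And g'(x) = 3
So f'(g(0)) * g'(0)
= 3 * 6^2 * 3
= 3 * 36 * 3
= 324

324


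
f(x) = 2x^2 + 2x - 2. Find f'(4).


Differentiate term by term using power and sum rules:
f(x) = 2x^2 + 2x - 2
f'(x) = 4x + 2
Substitute x = 4:
f'(4) = 4 * 4 + 2
= 16 + 2
= 18

18


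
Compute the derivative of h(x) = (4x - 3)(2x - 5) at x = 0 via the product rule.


Let u(x) = 4x - 3 and v(x) = 2x - 5
u'(x) = 4
v'(x) = 2
Product rule: h'(x) = u'(x)*v(x) + u(x)*v'(x)
= 4 * (2x - 5) + (4x - 3) * 2
At x = 0:
u(0) = 4 * 0 - 3 = -3
v(0) = 2 * 0 - 5 = -5
h'(0) = 4 * (-5) + (-3) * 2
= -20 - 6
= -26

-26


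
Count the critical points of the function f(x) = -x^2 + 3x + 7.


Find where f'(x) = 0:
f'(x) = -2x + 3
Set f'(x) = 0:
-2x + 3 = 0
x = -3 / (-2) = 3/2
This is a linear equation in x, so there is exactly one solution.
Number of critical points: 1

1


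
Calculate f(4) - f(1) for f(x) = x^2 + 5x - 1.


Net change = f(b) - f(a)
f(x) = x^2 + 5x - 1
Compute f(4):
f(4) = 1 * 4^2 + 5 * 4 - 1
= 16 + 20 - 1
= 35
Compute f(1):
f(1) = 1 * 1^2 + 5 * 1 - 1
= 1 + 5 - 1
= 5
Net change = 35 - 5 = 30

30


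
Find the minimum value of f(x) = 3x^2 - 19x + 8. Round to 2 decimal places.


For a quadratic f(x) = ax^2 + bx + c with a > 0, the minimum is at the vertex.
Vertex x-coordinate: x = -b/(2a)
x = -(-19) / (2 * 3)
x = 19/6
Substitute back to find the minimum value:
f(19/6) = 3 * (19/6)^2 - 19 * (19/6) + 8
= 361/12 - 361/6 + 8
= -265/12 ≈ -22.08

-22.08


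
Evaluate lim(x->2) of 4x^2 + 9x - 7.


Since polynomials are continuous, we use direct substitution.
lim(x->2) of 4x^2 + 9x - 7
= 4 * 2^2 + 9 * 2 - 7
= 16 + 18 - 7
= 27

27


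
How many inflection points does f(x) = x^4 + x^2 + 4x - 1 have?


Inflection points occur where f''(x) = 0 and concavity changes.
f(x) = x^4 + x^2 + 4x - 1
f'(x) = 4x^3 + 2x + 4
f''(x) = 12x^2 + 2
This is a quadratic in x. Use the discriminant to count real roots.
Discriminant = (0)^2 - 4 * 12 * 2
= 0 - 96
= -96
Since discriminant < 0, f''(x) = 0 has no real solutions.
Number of inflection points: 0

0


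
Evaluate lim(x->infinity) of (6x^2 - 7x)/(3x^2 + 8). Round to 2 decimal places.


For limits at infinity with equal-degree polynomials,
we compare leading coefficients.
Numerator leading term: 6x^2
Denominator leading term: 3x^2
Divide both by x^2:
lim = (6 - 7/x) / (3 + 8/x^2)
As x -> infinity, the 1/x and 1/x^2 terms vanish:
= 6/3 = 2 = 2.00

2.00


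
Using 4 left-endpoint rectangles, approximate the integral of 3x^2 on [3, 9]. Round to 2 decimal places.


Left Riemann sum uses left endpoints of each subinterval.
Interval: [3, 9], n = 4
dx = (9 - 3) / 4 = 3/2
Left endpoints: [3, 9/2, 6, 15/2]
f values: [27, 243/4, 108, 675/4]
Sum = dx * (sum of f values)
= 3/2 * 729/2
= 2187/4 = 546.75

546.75


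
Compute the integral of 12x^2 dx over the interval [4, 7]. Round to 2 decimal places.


Find the antiderivative of 12x^2:
F(x) = 12/3 * x^3
Apply the Fundamental Theorem of Calculus:
F(7) - F(4)
= 12/3 * 7^3 - 12/3 * 4^3
= 12/3 * (343 - 64)
= 12/3 * 279
= 1116 = 1116.00

1116.00


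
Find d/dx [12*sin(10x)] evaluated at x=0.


Apply the chain rule to differentiate 12*sin(10x):
d/dx [12*sin(10x)]
= 12 * cos(10x) * d/dx(10x)
= 12 * 10 * cos(10x)
= 120 * cos(10x)
Evaluate at x = 0:
= 120 * cos(0)
= 120 * 1
= 120

120


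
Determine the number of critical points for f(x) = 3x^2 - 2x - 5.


Find where f'(x) = 0:
f'(x) = 6x - 2
Set f'(x) = 0:
6x - 2 = 0
x = 2 / 6 = 1/3
This is a linear equation in x, so there is exactly one solution.
Number of critical points: 1

1


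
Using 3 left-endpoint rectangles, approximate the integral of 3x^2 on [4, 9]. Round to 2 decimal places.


Left Riemann sum uses left endpoints of each subinterval.
Interval: [4, 9], n = 3
dx = (9 - 4) / 3 = 5/3
Left endpoints: [4, 17/3, 22/3]
f values: [48, 289/3, 484/3]
Sum = dx * (sum of f values)
= 5/3 * 917/3
= 4585/9 ≈ 509.44

509.44


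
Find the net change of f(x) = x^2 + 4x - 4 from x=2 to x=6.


Net change = f(b) - f(a)
f(x) = x^2 + 4x - 4
Compute f(6):
f(6) = 1 * 6^2 + 4 * 6 - 4
= 36 + 24 - 4
= 56
Compute f(2):
f(2) = 1 * 2^2 + 4 * 2 - 4
= 4 + 8 - 4
= 8
Net change = 56 - 8 = 48

48


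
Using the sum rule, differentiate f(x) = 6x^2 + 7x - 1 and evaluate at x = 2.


Differentiate term by term using power and sum rules:
f(x) = 6x^2 + 7x - 1
f'(x) = 12x + 7
Substitute x = 2:
f'(2) = 12 * 2 + 7
= 24 + 7
= 31

31


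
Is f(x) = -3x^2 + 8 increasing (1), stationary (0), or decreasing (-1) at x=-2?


Compute f'(x) to determine behavior:
f'(x) = -6x
f'(-2) = -6 * (-2) + 0
= 12 + 0
= 12
Since f'(-2) > 0, the function is increasing (1)

1


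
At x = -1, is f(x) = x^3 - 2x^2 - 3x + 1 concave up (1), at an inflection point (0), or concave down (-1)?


Concavity is determined by the sign of f''(x).
f(x) = x^3 - 2x^2 - 3x + 1
f'(x) = 3x^2 - 4x - 3
f''(x) = 6x - 4
f''(-1) = 6 * (-1) - 4
= -6 - 4
= -10
Since f''(-1) < 0, the function is concave down (-1)

-1


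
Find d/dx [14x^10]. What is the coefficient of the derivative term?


We apply the power rule: d/dx [ax^n] = a*n * x^(n-1)
d/dx [14x^10]
= 14 * 10 * x^(10-1)
= 140x^9
The coefficient is 140

140


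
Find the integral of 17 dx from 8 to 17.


The integral of a constant k over [a, b] equals k * (b - a).
integral from 8 to 17 of 17 dx
= 17 * (17 - 8)
= 17 * 9
= 153

153


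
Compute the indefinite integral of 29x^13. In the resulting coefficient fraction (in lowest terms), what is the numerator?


Apply the power rule for integration:
integral of ax^n dx = a/(n+1) * x^(n+1) + C
integral of 29x^13 dx
= 29/14 * x^14 + C
The coefficient in lowest terms is 29/14, and its numerator is 29

29


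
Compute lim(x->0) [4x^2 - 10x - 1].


Since polynomials are continuous, we use direct substitution.
lim(x->0) of 4x^2 - 10x - 1
= 4 * 0^2 - 10 * 0 - 1
= 0 + 0 - 1
= -1

-1


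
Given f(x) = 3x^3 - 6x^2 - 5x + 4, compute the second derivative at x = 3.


First derivative:
f'(x) = 9x^2 - 12x - 5
Second derivative:
f''(x) = 18x - 12
Substitute x = 3:
f''(3) = 18 * 3 - 12
= 54 - 12
= 42

42


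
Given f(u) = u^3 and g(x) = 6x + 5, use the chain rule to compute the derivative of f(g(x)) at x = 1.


Using the chain rule: (f(g(x)))' = f'(g(x)) * g'(x)
First, find g(1):
g(1) = 6 * 1 + 5 = 11
Next, f'(u) = 3u^2
And g'(x) = 6
So f'(g(1)) * g'(1)
= 3 * 11^2 * 6
= 3 * 121 * 6
= 2178

2178


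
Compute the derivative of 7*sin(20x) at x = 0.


Apply the chain rule to differentiate 7*sin(20x):
d/dx [7*sin(20x)]
= 7 * cos(20x) * d/dx(20x)
= 7 * 20 * cos(20x)
= 140 * cos(20x)
Evaluate at x = 0:
= 140 * cos(0)
= 140 * 1
= 140

140


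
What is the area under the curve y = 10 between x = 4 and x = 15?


The area under a constant function y = 10 is a rectangle.
Width = 15 - 4 = 11
Height = 10
Area = width * height
= 11 * 10
= 110

110


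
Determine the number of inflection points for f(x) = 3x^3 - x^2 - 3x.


Inflection points occur where f''(x) = 0 and concavity changes.
f(x) = 3x^3 - x^2 - 3x
f'(x) = 9x^2 - 2x - 3
f''(x) = 18x - 2
Set f''(x) = 0:
18x - 2 = 0
x = 2 / 18 = 1/9
Since f''(x) is linear (degree 1), it changes sign at this point.
Therefore there is exactly 1 inflection point.

1


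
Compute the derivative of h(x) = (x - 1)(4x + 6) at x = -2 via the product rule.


Let u(x) = x - 1 and v(x) = 4x + 6
u'(x) = 1
v'(x) = 4
Product rule: h'(x) = u'(x)*v(x) + u(x)*v'(x)
= 1 * (4x + 6) + (x - 1) * 4
At x = -2:
u(-2) = 1 * (-2) - 1 = -3
v(-2) = 4 * (-2) + 6 = -2
h'(-2) = 1 * (-2) + (-3) * 4
= -2 - 12
= -14

-14


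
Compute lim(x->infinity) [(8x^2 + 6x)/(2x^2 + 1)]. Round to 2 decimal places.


For limits at infinity with equal-degree polynomials,
we compare leading coefficients.
Numerator leading term: 8x^2
Denominator leading term: 2x^2
Divide both by x^2:
lim = (8 + 6/x) / (2 + 1/x^2)
As x -> infinity, the 1/x and 1/x^2 terms vanish:
= 8/2 = 4 = 4.00

4.00


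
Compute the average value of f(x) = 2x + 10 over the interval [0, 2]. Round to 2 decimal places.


Average value = 1/(b-a) * integral from a to b of f(x) dx
First compute the integral of 2x + 10:
F(x) = x^2 + 10x
F(2) = 1 * 4 + 10 * 2 = 24
F(0) = 1 * 0 + 10 * 0 = 0
Integral = 24 - 0 = 24
Average = 24 / (2 - 0) = 24 / 2
= 12 = 12.00

12.00


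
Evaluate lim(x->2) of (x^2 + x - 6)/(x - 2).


Direct substitution gives 0/0, so we factor the numerator.
Factor: (x^2 + x - 6) = (x - 2)(x + 3)
Cancel the common factor (x - 2):
(x^2 + x - 6)/(x - 2) = (x + 3)
Now substitute x = 2:
= (2) - (-3) = 5

5


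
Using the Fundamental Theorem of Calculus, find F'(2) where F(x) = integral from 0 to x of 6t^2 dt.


By the Fundamental Theorem of Calculus (Part 1):
If F(x) = integral from 0 to x of f(t) dt, then F'(x) = f(x)
Here f(t) = 6t^2
So F'(x) = 6x^2
Evaluate at x = 2:
F'(2) = 6 * 2^2
= 6 * 4
= 24

24


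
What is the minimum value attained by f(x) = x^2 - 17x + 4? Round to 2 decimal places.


For a quadratic f(x) = ax^2 + bx + c with a > 0, the minimum is at the vertex.
Vertex x-coordinate: x = -b/(2a)
x = -(-17) / (2 * 1)
x = 17/2
Substitute back to find the minimum value:
f(17/2) = 1 * (17/2)^2 - 17 * (17/2) + 4
= 289/4 - 289/2 + 4
= -273/4 = -68.25

-68.25


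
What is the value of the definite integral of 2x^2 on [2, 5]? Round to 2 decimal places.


Find the antiderivative of 2x^2:
F(x) = 2/3 * x^3
Apply the Fundamental Theorem of Calculus:
F(5) - F(2)
= 2/3 * 5^3 - 2/3 * 2^3
= 2/3 * (125 - 8)
= 2/3 * 117
= 78 = 78.00

78.00


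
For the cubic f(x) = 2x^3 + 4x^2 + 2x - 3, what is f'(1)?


Differentiate f(x) = 2x^3 + 4x^2 + 2x - 3 term by term:
f'(x) = 6x^2 + 8x + 2
Substitute x = 1:
f'(1) = 6 * 1^2 + 8 * 1 + 2
= 6 + 8 + 2
= 16

16


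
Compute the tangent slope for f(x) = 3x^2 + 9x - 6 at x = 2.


The slope of the tangent line equals f'(x) at the point.
f(x) = 3x^2 + 9x - 6
f'(x) = 6x + 9
At x = 2:
f'(2) = 6 * 2 + 9
= 12 + 9
= 21

21


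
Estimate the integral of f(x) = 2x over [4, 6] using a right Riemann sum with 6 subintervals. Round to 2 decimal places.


Right Riemann sum uses right endpoints of each subinterval.
Interval: [4, 6], n = 6
dx = (6 - 4) / 6 = 1/3
Right endpoints: [13/3, 14/3, 5, 16/3, 17/3, 6]
f values: [26/3, 28/3, 10, 32/3, 34/3, 12]
Sum = dx * (sum of f values)
= 1/3 * 62
= 62/3 ≈ 20.67

20.67


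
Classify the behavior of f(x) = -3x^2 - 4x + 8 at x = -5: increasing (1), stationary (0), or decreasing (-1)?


Compute f'(x) to determine behavior:
f'(x) = -6x - 4
f'(-5) = -6 * (-5) - 4
= 30 - 4
= 26
Since f'(-5) > 0, the function is increasing (1)

1


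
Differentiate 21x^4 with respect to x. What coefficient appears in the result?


We apply the power rule: d/dx [ax^n] = a*n * x^(n-1)
d/dx [21x^4]
= 21 * 4 * x^(4-1)
= 84x^3
The coefficient is 84

84


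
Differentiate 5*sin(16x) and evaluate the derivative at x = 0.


Apply the chain rule to differentiate 5*sin(16x):
d/dx [5*sin(16x)]
= 5 * cos(16x) * d/dx(16x)
= 5 * 16 * cos(16x)
= 80 * cos(16x)
Evaluate at x = 0:
= 80 * cos(0)
= 80 * 1
= 80

80


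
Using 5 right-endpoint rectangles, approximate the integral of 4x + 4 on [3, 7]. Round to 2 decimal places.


Right Riemann sum uses right endpoints of each subinterval.
Interval: [3, 7], n = 5
dx = (7 - 3) / 5 = 4/5
Right endpoints: [19/5, 23/5, 27/5, 31/5, 7]
f values: [96/5, 112/5, 128/5, 144/5, 32]
Sum = dx * (sum of f values)
= 4/5 * 128
= 512/5 = 102.40

102.40


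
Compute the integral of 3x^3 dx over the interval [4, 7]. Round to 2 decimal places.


Find the antiderivative of 3x^3:
F(x) = 3/4 * x^4
Apply the Fundamental Theorem of Calculus:
F(7) - F(4)
= 3/4 * 7^4 - 3/4 * 4^4
= 3/4 * (2401 - 256)
= 3/4 * 2145
= 6435/4 = 1608.75

1608.75


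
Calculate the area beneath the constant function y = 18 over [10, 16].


The area under a constant function y = 18 is a rectangle.
Width = 16 - 10 = 6
Height = 18
Area = width * height
= 6 * 18
= 108

108


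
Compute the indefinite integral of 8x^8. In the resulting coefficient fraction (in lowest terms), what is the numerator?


Apply the power rule for integration:
integral of ax^n dx = a/(n+1) * x^(n+1) + C
integral of 8x^8 dx
= 8/9 * x^9 + C
The coefficient in lowest terms is 8/9, and its numerator is 8

8


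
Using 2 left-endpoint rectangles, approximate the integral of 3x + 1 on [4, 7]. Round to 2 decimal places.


Left Riemann sum uses left endpoints of each subinterval.
Interval: [4, 7], n = 2
dx = (7 - 4) / 2 = 3/2
Left endpoints: [4, 11/2]
f values: [13, 35/2]
Sum = dx * (sum of f values)
= 3/2 * 61/2
= 183/4 = 45.75

45.75


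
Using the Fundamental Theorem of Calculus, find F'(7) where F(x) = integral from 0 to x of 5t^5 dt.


By the Fundamental Theorem of Calculus (Part 1):
If F(x) = integral from 0 to x of f(t) dt, then F'(x) = f(x)
Here f(t) = 5t^5
So F'(x) = 5x^5
Evaluate at x = 7:
F'(7) = 5 * 7^5
= 5 * 16807
= 84035

84035


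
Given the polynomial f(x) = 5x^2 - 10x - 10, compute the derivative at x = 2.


Differentiate term by term using power and sum rules:
f(x) = 5x^2 - 10x - 10
f'(x) = 10x - 10
Substitute x = 2:
f'(2) = 10 * 2 - 10
= 20 - 10
= 10

10
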